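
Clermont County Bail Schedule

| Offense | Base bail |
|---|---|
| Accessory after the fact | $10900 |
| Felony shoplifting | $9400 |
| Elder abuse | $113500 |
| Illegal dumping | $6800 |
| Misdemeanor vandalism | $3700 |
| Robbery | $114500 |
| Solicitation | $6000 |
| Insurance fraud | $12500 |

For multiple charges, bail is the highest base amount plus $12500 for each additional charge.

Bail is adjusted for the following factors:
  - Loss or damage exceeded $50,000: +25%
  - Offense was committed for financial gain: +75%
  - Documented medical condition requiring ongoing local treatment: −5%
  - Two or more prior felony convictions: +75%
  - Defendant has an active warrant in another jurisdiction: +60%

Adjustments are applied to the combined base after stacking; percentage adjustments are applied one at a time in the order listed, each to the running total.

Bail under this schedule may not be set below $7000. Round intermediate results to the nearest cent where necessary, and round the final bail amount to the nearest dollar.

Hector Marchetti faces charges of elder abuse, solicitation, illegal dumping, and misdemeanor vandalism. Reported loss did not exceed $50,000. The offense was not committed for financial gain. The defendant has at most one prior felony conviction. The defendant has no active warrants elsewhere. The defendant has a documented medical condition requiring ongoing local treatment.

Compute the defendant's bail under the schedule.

Base amounts from the schedule: elder abuse $113500; solicitation $6000; illegal dumping $6800; misdemeanor vandalism $3700.
Stacking rule: highest base plus $12500 per additional charge. Highest is elder abuse at $113500; 3 additional charges → +$37500. Combined base = $151000.
Documented medical condition requiring ongoing local treatment (−5%): $151000 × 0.95 = $143450.
$143450 is at or above the $7000 minimum.

$143450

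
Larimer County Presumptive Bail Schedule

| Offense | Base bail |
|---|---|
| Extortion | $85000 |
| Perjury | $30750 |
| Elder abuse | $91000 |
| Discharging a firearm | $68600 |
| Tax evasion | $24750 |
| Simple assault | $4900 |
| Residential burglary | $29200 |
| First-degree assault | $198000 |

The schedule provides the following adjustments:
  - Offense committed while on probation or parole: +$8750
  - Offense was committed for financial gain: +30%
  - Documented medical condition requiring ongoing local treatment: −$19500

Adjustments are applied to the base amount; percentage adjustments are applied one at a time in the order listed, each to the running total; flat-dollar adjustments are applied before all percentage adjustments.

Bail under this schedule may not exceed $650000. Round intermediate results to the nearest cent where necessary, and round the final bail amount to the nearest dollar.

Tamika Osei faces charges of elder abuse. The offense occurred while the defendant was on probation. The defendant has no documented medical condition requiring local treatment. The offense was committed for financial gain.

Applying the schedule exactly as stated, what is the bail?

$129675

Base amounts from the schedule: elder abuse $91000.
Single charge. Combined base = $91000.
Offense committed while on probation or parole (+$8750 flat): $91000 + $8750 = $99750.
Offense was committed for financial gain (+30%): $99750 × 1.3 = $129675.
$129675 is within the $650000 maximum.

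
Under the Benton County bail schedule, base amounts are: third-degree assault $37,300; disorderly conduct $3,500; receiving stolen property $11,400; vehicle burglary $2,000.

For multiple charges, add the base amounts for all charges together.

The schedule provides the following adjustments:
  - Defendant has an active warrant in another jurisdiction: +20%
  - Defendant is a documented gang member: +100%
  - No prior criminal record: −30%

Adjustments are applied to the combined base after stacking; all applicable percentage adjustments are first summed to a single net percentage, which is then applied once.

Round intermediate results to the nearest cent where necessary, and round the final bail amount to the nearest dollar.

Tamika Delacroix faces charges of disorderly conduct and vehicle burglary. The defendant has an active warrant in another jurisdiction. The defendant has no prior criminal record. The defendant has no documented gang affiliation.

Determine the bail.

Base amounts from the schedule: disorderly conduct $3,500; vehicle burglary $2,000.
Stacking rule: sum of all bases. $3,500 + $2,000 = $5,500.
Net percentage adjustment: +20% −30% = −10%. $5,500 × 0.9 = $4,950.

$4,950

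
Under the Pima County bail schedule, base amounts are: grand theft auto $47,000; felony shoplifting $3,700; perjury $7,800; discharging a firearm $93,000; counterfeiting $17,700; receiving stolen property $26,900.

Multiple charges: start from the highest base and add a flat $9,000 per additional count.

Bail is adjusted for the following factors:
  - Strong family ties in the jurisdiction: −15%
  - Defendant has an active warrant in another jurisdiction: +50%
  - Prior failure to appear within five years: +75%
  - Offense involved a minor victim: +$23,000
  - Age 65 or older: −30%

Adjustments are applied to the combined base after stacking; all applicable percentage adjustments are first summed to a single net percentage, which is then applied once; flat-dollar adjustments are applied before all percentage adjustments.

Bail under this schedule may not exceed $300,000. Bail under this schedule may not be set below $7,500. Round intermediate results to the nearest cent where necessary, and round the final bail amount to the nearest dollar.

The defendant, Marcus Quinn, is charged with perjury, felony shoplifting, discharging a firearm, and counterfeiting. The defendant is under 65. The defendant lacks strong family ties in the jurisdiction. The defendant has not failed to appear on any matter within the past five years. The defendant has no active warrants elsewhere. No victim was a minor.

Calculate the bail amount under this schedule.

Base amounts from the schedule: perjury $7,800; felony shoplifting $3,700; discharging a firearm $93,000; counterfeiting $17,700.
Stacking rule: highest base plus $9,000 per additional charge. Highest is discharging a firearm at $93,000; 3 additional charges → +$27,000. Combined base = $120,000.
No adjustment factors apply to this defendant.
$120,000 is within the $300,000 maximum.
$120,000 is at or above the $7,500 minimum.

$120,000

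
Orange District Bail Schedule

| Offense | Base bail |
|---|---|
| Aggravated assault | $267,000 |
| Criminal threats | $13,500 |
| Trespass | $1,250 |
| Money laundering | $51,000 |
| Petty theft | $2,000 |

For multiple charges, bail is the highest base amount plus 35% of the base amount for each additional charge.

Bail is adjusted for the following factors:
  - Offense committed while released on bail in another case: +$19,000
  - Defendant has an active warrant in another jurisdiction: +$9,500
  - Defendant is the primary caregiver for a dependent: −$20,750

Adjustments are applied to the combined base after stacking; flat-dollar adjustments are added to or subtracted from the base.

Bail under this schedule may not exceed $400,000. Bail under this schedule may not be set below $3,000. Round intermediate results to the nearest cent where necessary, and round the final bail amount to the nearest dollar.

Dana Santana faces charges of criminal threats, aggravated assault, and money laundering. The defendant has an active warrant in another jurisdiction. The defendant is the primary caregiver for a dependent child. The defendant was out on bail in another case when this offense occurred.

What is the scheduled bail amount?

$297,325

Base amounts from the schedule: criminal threats $13,500; aggravated assault $267,000; money laundering $51,000.
Stacking rule: highest base plus 35% of each additional charge. Highest is aggravated assault at $267,000. Additional: $13,500 × 35% = $4,725; $51,000 × 35% = $17,850. Combined base = $267,000 + $22,575 = $289,575.
Offense committed while released on bail in another case (+$19,000 flat): $289,575 + $19,000 = $308,575.
Defendant has an active warrant in another jurisdiction (+$9,500 flat): $308,575 + $9,500 = $318,075.
Defendant is the primary caregiver for a dependent (−$20,750 flat): $318,075 − $20,750 = $297,325.
$297,325 is within the $400,000 maximum.
$297,325 is at or above the $3,000 minimum.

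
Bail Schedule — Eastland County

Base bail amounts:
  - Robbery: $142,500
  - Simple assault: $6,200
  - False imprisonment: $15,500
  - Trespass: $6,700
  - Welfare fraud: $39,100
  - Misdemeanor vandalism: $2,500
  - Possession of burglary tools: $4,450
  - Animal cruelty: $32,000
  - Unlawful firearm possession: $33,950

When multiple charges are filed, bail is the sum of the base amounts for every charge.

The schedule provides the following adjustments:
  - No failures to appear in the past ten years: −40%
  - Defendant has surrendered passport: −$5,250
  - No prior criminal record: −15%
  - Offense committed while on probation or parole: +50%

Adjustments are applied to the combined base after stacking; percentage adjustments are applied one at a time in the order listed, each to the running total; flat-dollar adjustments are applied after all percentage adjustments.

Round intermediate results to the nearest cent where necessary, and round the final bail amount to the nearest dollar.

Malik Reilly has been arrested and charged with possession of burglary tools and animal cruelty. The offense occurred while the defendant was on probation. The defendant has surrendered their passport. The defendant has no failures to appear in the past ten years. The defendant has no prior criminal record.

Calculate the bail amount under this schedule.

$22,634

Base amounts from the schedule: possession of burglary tools $4,450; animal cruelty $32,000.
Stacking rule: sum of all bases. $4,450 + $32,000 = $36,450.
No failures to appear in the past ten years (−40%): $36,450 × 0.6 = $21,870.
No prior criminal record (−15%): $21,870 × 0.85 = $18,589.50.
Offense committed while on probation or parole (+50%): $18,589.50 × 1.5 = $27,884.25.
Defendant has surrendered passport (−$5,250 flat): $27,884.25 − $5,250 = $22,634.25.
Rounded to the nearest dollar: $22,634.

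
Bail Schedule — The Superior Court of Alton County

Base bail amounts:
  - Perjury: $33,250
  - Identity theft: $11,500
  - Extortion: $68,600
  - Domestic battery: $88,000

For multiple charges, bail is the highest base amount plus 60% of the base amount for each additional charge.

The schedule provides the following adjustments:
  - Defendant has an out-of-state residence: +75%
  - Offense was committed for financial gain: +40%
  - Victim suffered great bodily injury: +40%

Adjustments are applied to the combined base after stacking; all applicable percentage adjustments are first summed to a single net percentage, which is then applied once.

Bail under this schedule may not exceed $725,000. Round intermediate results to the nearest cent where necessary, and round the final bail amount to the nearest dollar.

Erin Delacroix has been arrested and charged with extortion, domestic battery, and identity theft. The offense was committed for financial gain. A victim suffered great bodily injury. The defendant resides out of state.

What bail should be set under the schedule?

Base amounts from the schedule: extortion $68,600; domestic battery $88,000; identity theft $11,500.
Stacking rule: highest base plus 60% of each additional charge. Highest is domestic battery at $88,000. Additional: $68,600 × 60% = $41,160; $11,500 × 60% = $6,900. Combined base = $88,000 + $48,060 = $136,060.
Net percentage adjustment: +75% +40% +40% = +155%. $136,060 × 2.55 = $346,953.
$346,953 is within the $725,000 maximum.

$346,953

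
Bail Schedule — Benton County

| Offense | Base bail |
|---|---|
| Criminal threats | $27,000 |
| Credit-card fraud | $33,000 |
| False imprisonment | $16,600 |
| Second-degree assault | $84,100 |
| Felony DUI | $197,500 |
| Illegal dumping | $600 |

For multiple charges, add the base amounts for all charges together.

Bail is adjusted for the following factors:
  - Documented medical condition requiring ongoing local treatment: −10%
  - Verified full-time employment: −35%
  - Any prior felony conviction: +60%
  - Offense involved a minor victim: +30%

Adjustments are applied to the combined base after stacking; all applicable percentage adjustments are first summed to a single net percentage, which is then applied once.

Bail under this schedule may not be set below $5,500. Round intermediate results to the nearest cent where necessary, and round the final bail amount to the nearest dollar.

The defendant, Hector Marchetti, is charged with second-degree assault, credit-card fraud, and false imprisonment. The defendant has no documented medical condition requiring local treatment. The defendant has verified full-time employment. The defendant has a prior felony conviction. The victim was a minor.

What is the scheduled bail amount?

$207,235

Base amounts from the schedule: second-degree assault $84,100; credit-card fraud $33,000; false imprisonment $16,600.
Stacking rule: sum of all bases. $84,100 + $33,000 + $16,600 = $133,700.
Net percentage adjustment: −35% +60% +30% = +55%. $133,700 × 1.55 = $207,235.
$207,235 is at or above the $5,500 minimum.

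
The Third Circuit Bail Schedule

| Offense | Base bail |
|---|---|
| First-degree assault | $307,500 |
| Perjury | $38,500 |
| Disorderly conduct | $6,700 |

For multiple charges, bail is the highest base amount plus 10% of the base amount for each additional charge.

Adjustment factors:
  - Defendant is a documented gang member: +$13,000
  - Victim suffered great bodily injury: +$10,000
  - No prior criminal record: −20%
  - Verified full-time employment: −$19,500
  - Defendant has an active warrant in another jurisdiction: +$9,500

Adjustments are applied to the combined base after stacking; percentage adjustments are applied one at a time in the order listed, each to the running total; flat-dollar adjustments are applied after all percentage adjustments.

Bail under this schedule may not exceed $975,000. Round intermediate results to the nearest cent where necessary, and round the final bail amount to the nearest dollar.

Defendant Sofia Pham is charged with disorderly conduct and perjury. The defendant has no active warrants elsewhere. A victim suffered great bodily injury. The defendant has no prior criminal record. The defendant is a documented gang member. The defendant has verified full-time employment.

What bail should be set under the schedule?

$34,836

Base amounts from the schedule: disorderly conduct $6,700; perjury $38,500.
Stacking rule: highest base plus 10% of each additional charge. Highest is perjury at $38,500. Additional: $6,700 × 10% = $670. Combined base = $38,500 + $670 = $39,170.
No prior criminal record (−20%): $39,170 × 0.8 = $31,336.
Defendant is a documented gang member (+$13,000 flat): $31,336 + $13,000 = $44,336.
Victim suffered great bodily injury (+$10,000 flat): $44,336 + $10,000 = $54,336.
Verified full-time employment (−$19,500 flat): $54,336 − $19,500 = $34,836.
$34,836 is within the $975,000 maximum.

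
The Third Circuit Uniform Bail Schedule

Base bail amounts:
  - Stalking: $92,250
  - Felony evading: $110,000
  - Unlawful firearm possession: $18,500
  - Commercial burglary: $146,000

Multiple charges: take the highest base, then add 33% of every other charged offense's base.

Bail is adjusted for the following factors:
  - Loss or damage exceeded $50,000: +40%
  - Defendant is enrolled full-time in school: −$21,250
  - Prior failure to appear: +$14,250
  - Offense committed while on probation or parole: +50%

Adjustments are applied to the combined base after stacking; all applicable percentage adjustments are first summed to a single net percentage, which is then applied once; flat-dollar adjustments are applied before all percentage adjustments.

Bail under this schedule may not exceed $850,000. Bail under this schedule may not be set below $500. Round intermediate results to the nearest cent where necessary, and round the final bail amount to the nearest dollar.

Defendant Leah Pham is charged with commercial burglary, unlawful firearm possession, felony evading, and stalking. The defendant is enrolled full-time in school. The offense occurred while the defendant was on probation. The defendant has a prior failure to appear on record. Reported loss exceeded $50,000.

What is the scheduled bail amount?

$402,510

Base amounts from the schedule: commercial burglary $146,000; unlawful firearm possession $18,500; felony evading $110,000; stalking $92,250.
Stacking rule: highest base plus 33% of each additional charge. Highest is commercial burglary at $146,000. Additional: $18,500 × 33% = $6,105; $110,000 × 33% = $36,300; $92,250 × 33% = $30,442.50. Combined base = $146,000 + $72,847.50 = $218,847.50.
Defendant is enrolled full-time in school (−$21,250 flat): $218,847.50 − $21,250 = $197,597.50.
Prior failure to appear (+$14,250 flat): $197,597.50 + $14,250 = $211,847.50.
Net percentage adjustment: +40% +50% = +90%. $211,847.50 × 1.9 = $402,510.25.
$402,510.25 is within the $850,000 maximum.
$402,510.25 is at or above the $500 minimum.
Rounded to the nearest dollar: $402,510.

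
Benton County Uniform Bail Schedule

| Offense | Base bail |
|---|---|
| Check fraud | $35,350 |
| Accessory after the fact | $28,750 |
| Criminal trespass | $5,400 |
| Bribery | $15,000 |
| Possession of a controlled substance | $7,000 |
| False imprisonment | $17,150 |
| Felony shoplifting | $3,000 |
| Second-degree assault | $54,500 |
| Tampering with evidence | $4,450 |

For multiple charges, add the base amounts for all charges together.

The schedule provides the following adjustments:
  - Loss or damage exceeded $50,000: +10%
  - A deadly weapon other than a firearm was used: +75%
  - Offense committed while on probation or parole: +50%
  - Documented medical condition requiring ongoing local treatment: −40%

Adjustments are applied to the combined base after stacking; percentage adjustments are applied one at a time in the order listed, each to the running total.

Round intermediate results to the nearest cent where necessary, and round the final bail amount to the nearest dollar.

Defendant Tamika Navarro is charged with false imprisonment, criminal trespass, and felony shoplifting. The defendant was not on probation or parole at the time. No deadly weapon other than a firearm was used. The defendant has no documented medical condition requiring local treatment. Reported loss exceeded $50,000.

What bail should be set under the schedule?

Base amounts from the schedule: false imprisonment $17,150; criminal trespass $5,400; felony shoplifting $3,000.
Stacking rule: sum of all bases. $17,150 + $5,400 + $3,000 = $25,550.
Loss or damage exceeded $50,000 (+10%): $25,550 × 1.1 = $28,105.

$28,105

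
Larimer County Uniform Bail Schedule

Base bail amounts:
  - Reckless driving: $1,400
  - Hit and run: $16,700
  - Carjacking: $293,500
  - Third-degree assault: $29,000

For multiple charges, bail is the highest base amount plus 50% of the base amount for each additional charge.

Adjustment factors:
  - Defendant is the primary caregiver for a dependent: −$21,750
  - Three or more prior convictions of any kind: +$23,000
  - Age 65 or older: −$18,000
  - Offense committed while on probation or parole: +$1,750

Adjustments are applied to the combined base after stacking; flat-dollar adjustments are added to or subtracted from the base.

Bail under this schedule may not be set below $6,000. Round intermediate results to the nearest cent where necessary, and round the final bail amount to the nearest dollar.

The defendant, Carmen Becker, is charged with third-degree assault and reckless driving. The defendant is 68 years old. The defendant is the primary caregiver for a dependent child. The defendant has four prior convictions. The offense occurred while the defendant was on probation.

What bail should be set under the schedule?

Base amounts from the schedule: third-degree assault $29,000; reckless driving $1,400.
Stacking rule: highest base plus 50% of each additional charge. Highest is third-degree assault at $29,000. Additional: $1,400 × 50% = $700. Combined base = $29,000 + $700 = $29,700.
Defendant is the primary caregiver for a dependent (−$21,750 flat): $29,700 − $21,750 = $7,950.
Three or more prior convictions of any kind (+$23,000 flat): $7,950 + $23,000 = $30,950.
Age 65 or older (−$18,000 flat): $30,950 − $18,000 = $12,950.
Offense committed while on probation or parole (+$1,750 flat): $12,950 + $1,750 = $14,700.
$14,700 is at or above the $6,000 minimum.

$14,700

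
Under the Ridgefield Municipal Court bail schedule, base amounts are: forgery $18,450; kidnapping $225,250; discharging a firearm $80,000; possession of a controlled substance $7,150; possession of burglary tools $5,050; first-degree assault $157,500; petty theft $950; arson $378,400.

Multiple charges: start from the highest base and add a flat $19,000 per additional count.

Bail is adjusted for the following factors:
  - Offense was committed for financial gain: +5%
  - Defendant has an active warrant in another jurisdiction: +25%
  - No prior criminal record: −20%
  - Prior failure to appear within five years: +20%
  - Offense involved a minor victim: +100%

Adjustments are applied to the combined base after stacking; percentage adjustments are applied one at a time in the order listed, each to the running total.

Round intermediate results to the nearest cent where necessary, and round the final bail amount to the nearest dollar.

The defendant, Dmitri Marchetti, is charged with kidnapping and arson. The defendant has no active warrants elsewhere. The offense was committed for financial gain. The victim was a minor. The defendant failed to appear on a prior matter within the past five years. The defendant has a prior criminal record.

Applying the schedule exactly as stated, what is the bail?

Base amounts from the schedule: kidnapping $225,250; arson $378,400.
Stacking rule: highest base plus $19,000 per additional charge. Highest is arson at $378,400; 1 additional charge → +$19,000. Combined base = $397,400.
Offense was committed for financial gain (+5%): $397,400 × 1.05 = $417,270.
Prior failure to appear within five years (+20%): $417,270 × 1.2 = $500,724.
Offense involved a minor victim (+100%): $500,724 × 2 = $1,001,448.

$1,001,448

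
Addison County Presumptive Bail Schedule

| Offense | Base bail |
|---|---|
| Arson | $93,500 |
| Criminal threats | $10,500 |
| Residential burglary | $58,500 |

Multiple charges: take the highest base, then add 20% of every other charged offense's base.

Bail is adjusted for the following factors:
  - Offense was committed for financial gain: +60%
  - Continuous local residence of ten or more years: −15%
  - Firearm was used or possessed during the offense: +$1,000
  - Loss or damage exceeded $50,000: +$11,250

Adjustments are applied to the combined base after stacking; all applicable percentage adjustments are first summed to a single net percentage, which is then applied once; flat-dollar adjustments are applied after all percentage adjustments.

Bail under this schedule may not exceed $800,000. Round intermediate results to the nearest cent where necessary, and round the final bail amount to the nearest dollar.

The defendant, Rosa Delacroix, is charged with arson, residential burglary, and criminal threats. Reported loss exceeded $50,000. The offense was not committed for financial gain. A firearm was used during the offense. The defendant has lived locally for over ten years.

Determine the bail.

$103,455

Base amounts from the schedule: arson $93,500; residential burglary $58,500; criminal threats $10,500.
Stacking rule: highest base plus 20% of each additional charge. Highest is arson at $93,500. Additional: $58,500 × 20% = $11,700; $10,500 × 20% = $2,100. Combined base = $93,500 + $13,800 = $107,300.
Continuous local residence of ten or more years (−15%): $107,300 × 0.85 = $91,205.
Firearm was used or possessed during the offense (+$1,000 flat): $91,205 + $1,000 = $92,205.
Loss or damage exceeded $50,000 (+$11,250 flat): $92,205 + $11,250 = $103,455.
$103,455 is within the $800,000 maximum.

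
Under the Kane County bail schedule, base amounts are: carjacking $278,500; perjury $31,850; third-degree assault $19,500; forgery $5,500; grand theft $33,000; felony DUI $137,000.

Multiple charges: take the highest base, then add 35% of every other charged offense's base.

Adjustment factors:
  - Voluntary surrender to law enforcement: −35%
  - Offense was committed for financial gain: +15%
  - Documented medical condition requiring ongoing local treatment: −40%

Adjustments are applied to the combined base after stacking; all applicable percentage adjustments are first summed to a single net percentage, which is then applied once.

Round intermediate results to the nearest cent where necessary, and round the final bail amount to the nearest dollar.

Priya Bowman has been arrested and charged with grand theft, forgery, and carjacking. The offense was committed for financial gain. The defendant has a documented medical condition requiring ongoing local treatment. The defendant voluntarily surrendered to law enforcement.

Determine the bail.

$116,790

Base amounts from the schedule: grand theft $33,000; forgery $5,500; carjacking $278,500.
Stacking rule: highest base plus 35% of each additional charge. Highest is carjacking at $278,500. Additional: $33,000 × 35% = $11,550; $5,500 × 35% = $1,925. Combined base = $278,500 + $13,475 = $291,975.
Net percentage adjustment: −35% +15% −40% = −60%. $291,975 × 0.4 = $116,790.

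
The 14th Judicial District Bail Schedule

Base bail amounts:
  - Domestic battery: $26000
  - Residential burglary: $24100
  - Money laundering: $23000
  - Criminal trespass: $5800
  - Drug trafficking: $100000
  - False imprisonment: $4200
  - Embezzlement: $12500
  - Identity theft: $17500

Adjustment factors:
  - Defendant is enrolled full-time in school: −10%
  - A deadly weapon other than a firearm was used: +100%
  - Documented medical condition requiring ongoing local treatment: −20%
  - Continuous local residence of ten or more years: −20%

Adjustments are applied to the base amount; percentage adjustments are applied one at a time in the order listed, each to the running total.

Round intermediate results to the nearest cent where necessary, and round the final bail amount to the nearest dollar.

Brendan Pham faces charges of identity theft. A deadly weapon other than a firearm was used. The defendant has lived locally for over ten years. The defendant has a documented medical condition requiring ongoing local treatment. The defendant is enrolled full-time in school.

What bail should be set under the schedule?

Base amounts from the schedule: identity theft $17500.
Single charge. Combined base = $17500.
Defendant is enrolled full-time in school (−10%): $17500 × 0.9 = $15750.
A deadly weapon other than a firearm was used (+100%): $15750 × 2 = $31500.
Documented medical condition requiring ongoing local treatment (−20%): $31500 × 0.8 = $25200.
Continuous local residence of ten or more years (−20%): $25200 × 0.8 = $20160.

$20160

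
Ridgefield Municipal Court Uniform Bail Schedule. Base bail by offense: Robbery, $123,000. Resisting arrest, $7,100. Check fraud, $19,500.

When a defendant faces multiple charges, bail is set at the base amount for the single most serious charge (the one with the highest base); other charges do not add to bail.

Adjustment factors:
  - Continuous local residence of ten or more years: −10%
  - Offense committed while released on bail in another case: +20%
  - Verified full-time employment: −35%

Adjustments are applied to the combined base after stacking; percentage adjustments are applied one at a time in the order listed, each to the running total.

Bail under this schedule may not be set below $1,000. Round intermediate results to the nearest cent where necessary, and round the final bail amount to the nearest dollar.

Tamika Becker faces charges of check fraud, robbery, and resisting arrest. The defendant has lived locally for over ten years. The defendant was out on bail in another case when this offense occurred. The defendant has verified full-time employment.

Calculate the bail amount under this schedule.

Base amounts from the schedule: check fraud $19,500; robbery $123,000; resisting arrest $7,100.
Stacking rule: use the highest base only. Highest is robbery at $123,000. Combined base = $123,000.
Continuous local residence of ten or more years (−10%): $123,000 × 0.9 = $110,700.
Offense committed while released on bail in another case (+20%): $110,700 × 1.2 = $132,840.
Verified full-time employment (−35%): $132,840 × 0.65 = $86,346.
$86,346 is at or above the $1,000 minimum.

$86,346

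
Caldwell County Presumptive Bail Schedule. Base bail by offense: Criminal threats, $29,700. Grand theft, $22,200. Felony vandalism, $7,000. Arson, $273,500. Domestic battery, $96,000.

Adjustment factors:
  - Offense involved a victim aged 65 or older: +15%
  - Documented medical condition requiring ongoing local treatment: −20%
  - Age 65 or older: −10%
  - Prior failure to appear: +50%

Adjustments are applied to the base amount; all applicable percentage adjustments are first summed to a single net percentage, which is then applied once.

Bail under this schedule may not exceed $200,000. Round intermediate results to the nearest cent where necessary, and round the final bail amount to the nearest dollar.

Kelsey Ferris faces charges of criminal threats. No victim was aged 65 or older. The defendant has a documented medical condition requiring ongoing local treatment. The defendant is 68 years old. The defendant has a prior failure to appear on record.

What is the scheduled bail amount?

$35,640

Base amounts from the schedule: criminal threats $29,700.
Single charge. Combined base = $29,700.
Net percentage adjustment: −20% −10% +50% = +20%. $29,700 × 1.2 = $35,640.
$35,640 is within the $200,000 maximum.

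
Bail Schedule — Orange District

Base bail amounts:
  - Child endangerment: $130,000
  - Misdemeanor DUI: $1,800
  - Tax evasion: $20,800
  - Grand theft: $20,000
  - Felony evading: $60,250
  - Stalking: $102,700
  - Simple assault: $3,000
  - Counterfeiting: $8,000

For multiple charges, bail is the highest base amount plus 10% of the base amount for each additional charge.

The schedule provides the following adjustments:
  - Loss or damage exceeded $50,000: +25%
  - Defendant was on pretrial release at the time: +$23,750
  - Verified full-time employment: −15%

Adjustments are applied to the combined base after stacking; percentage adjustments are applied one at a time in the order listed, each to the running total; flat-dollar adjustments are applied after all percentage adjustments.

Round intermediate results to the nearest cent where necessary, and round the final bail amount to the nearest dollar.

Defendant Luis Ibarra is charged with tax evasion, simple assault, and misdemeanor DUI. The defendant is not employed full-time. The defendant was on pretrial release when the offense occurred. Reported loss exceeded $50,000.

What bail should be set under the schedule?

$50,350

Base amounts from the schedule: tax evasion $20,800; simple assault $3,000; misdemeanor DUI $1,800.
Stacking rule: highest base plus 10% of each additional charge. Highest is tax evasion at $20,800. Additional: $3,000 × 10% = $300; $1,800 × 10% = $180. Combined base = $20,800 + $480 = $21,280.
Loss or damage exceeded $50,000 (+25%): $21,280 × 1.25 = $26,600.
Defendant was on pretrial release at the time (+$23,750 flat): $26,600 + $23,750 = $50,350.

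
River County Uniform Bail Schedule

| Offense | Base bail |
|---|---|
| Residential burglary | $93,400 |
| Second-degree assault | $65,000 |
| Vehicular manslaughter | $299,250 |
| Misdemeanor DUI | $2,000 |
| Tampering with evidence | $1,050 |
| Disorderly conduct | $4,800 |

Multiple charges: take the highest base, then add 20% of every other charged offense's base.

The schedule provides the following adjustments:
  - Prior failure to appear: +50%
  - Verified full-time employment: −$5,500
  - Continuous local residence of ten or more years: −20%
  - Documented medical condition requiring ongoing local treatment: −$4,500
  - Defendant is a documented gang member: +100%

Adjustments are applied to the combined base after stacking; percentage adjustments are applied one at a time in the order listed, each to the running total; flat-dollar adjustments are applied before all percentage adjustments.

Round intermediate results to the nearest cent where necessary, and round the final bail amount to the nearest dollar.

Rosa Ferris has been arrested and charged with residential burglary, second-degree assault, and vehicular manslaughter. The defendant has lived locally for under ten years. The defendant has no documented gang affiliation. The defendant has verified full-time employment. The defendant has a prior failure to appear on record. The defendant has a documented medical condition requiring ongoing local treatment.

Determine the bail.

$481,395

Base amounts from the schedule: residential burglary $93,400; second-degree assault $65,000; vehicular manslaughter $299,250.
Stacking rule: highest base plus 20% of each additional charge. Highest is vehicular manslaughter at $299,250. Additional: $93,400 × 20% = $18,680; $65,000 × 20% = $13,000. Combined base = $299,250 + $31,680 = $330,930.
Verified full-time employment (−$5,500 flat): $330,930 − $5,500 = $325,430.
Documented medical condition requiring ongoing local treatment (−$4,500 flat): $325,430 − $4,500 = $320,930.
Prior failure to appear (+50%): $320,930 × 1.5 = $481,395.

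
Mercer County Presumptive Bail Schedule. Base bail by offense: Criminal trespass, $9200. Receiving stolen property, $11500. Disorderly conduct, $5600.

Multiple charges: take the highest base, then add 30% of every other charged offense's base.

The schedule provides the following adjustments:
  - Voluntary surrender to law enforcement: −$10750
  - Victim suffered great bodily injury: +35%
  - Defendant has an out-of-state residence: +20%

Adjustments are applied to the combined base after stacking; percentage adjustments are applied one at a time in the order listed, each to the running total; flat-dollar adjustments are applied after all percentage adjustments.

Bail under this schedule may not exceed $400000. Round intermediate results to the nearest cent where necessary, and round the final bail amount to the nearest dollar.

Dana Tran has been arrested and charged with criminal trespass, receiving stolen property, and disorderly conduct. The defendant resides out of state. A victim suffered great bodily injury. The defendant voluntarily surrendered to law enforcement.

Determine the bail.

Base amounts from the schedule: criminal trespass $9200; receiving stolen property $11500; disorderly conduct $5600.
Stacking rule: highest base plus 30% of each additional charge. Highest is receiving stolen property at $11500. Additional: $9200 × 30% = $2760; $5600 × 30% = $1680. Combined base = $11500 + $4440 = $15940.
Victim suffered great bodily injury (+35%): $15940 × 1.35 = $21519.
Defendant has an out-of-state residence (+20%): $21519 × 1.2 = $25822.80.
Voluntary surrender to law enforcement (−$10750 flat): $25822.80 − $10750 = $15072.80.
$15072.80 is within the $400000 maximum.
Rounded to the nearest dollar: $15073.

$15073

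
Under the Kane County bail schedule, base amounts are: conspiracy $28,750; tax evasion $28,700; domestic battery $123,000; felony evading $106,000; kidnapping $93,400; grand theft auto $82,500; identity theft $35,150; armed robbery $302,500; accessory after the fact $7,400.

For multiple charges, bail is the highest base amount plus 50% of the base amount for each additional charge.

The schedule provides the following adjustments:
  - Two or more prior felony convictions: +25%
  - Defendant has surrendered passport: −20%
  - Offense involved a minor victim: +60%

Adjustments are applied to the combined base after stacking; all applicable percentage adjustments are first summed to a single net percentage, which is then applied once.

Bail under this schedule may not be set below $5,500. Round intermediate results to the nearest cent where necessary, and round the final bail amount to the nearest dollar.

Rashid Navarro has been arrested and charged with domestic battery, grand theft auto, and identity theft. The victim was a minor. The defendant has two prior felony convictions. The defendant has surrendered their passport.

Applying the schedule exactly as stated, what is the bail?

$300,011

Base amounts from the schedule: domestic battery $123,000; grand theft auto $82,500; identity theft $35,150.
Stacking rule: highest base plus 50% of each additional charge. Highest is domestic battery at $123,000. Additional: $82,500 × 50% = $41,250; $35,150 × 50% = $17,575. Combined base = $123,000 + $58,825 = $181,825.
Net percentage adjustment: +25% −20% +60% = +65%. $181,825 × 1.65 = $300,011.25.
$300,011.25 is at or above the $5,500 minimum.
Rounded to the nearest dollar: $300,011.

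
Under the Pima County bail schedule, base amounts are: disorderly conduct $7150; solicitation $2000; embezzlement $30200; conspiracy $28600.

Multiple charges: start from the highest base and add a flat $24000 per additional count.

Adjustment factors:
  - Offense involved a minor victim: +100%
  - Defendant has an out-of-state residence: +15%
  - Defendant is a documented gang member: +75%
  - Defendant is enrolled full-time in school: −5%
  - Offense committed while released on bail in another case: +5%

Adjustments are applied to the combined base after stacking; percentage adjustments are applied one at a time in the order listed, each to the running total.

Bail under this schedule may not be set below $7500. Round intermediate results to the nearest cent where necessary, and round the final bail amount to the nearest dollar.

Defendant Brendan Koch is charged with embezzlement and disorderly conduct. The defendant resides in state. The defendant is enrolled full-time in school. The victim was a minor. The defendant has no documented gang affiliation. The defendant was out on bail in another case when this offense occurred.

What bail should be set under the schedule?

Base amounts from the schedule: embezzlement $30200; disorderly conduct $7150.
Stacking rule: highest base plus $24000 per additional charge. Highest is embezzlement at $30200; 1 additional charge → +$24000. Combined base = $54200.
Offense involved a minor victim (+100%): $54200 × 2 = $108400.
Defendant is enrolled full-time in school (−5%): $108400 × 0.95 = $102980.
Offense committed while released on bail in another case (+5%): $102980 × 1.05 = $108129.
$108129 is at or above the $7500 minimum.

$108129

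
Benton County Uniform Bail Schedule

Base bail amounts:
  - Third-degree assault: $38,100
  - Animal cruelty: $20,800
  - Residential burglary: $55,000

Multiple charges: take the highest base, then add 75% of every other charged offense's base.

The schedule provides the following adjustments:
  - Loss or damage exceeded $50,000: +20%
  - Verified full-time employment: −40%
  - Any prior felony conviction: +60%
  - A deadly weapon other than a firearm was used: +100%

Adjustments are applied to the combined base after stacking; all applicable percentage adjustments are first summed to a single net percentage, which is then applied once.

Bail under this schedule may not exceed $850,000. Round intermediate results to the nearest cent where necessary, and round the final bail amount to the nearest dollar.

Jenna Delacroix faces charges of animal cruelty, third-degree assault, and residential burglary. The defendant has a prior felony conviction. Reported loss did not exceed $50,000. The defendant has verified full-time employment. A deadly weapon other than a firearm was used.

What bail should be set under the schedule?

$218,185

Base amounts from the schedule: animal cruelty $20,800; third-degree assault $38,100; residential burglary $55,000.
Stacking rule: highest base plus 75% of each additional charge. Highest is residential burglary at $55,000. Additional: $20,800 × 75% = $15,600; $38,100 × 75% = $28,575. Combined base = $55,000 + $44,175 = $99,175.
Net percentage adjustment: −40% +60% +100% = +120%. $99,175 × 2.2 = $218,185.
$218,185 is within the $850,000 maximum.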